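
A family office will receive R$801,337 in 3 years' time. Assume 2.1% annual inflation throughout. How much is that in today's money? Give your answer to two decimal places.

Price-level factor over 3 years: (1 + 2.1%)^3 = 1.064332261.
Purchasing power today: R$801,337 divided by that factor.

R$752,901.17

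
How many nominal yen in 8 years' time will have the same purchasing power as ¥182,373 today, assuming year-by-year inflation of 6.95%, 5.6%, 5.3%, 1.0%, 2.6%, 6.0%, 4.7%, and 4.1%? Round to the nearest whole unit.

¥259,660

Cumulative price-level factor: 1.0695 × 1.056 × 1.053 × 1.010 × 1.026 × 1.060 × 1.047 × 1.041 ≈ 1.4237872165.
The nominal amount required is ¥182,373 scaled up by that factor.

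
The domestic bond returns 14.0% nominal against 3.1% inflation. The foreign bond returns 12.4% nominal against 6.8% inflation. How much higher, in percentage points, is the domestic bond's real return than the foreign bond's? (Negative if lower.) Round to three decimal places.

The domestic bond real return: 1.140/1.031 − 1 = 10.5723%.
The foreign bond real return: 1.124/1.068 − 1 = 5.2434%.
Difference: 10.5723 − 5.2434 = 5.3289 pp.

5.329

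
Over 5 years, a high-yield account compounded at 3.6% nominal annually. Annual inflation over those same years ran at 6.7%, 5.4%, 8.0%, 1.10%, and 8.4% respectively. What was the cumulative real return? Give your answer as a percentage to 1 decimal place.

Cumulative inflation factor: 1.067 × 1.054 × 1.080 × 1.0110 × 1.084 ≈ 1.33110.
Nominal growth factor: 1.19344. Real growth factor = 1.19344 / 1.33110 ≈ 0.89658.
Total real return ≈ -10.3419%.

-10.3%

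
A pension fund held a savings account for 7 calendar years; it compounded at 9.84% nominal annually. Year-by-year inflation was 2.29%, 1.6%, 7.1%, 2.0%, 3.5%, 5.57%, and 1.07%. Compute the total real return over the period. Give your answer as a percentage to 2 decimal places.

53.85%

Cumulative inflation factor: 1.0229 × 1.016 × 1.071 × 1.020 × 1.035 × 1.0557 × 1.0107 ≈ 1.25378.
Nominal growth factor: 1.92896. Real growth factor = 1.92896 / 1.25378 ≈ 1.53852.
Total real return ≈ 53.8523%.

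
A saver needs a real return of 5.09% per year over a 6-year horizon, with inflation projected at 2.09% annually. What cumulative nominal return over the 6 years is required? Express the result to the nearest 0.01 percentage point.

Required annual nominal rate: (1+5.09%)(1+2.09%) − 1 = 7.286381%.
Cumulative over 6 years: (1 + 0.07286381)^6 − 1 ≈ 0.52499.

52.50%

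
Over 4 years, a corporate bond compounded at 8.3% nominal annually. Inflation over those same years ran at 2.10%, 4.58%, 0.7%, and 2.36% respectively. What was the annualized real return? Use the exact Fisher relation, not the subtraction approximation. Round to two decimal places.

Cumulative inflation factor: 1.0210 × 1.0458 × 1.007 × 1.0236 ≈ 1.10061.
Nominal growth factor: 1.37567. Real growth factor = 1.37567 / 1.10061 ≈ 1.24991.
Annualized: 1.24991^(1/4) − 1 ≈ 0.05735.

5.74%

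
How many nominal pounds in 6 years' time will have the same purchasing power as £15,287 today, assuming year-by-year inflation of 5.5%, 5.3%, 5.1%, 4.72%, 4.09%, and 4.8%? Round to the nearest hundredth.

£20,389.46

Cumulative price-level factor: 1.055 × 1.053 × 1.051 × 1.0472 × 1.0409 × 1.048 ≈ 1.3337777602.
Multiplying £15,287 by the price-level factor gives the future nominal sum.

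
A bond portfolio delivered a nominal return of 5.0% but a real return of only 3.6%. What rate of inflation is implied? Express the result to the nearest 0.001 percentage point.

1.351%

From (1+r_nom) = (1+r_real)(1+π), we get 1+π = (1 + 5.0%)/(1 + 3.6%) = 1.050/1.036 ≈ 1.01351.
So π ≈ 1.3514%.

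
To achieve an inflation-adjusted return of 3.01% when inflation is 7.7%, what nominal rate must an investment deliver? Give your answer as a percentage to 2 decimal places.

10.94%

By the Fisher equation, 1 + r_nom = (1 + 3.01%)(1 + 7.7%) = 1.0301 × 1.077 = 1.1094177.
So r_nom = 10.94177%.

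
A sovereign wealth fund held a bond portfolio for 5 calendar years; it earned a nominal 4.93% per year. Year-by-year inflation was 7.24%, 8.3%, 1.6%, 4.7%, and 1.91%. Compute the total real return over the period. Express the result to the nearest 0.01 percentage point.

1.03%

Cumulative inflation factor: 1.0724 × 1.083 × 1.016 × 1.047 × 1.0191 ≈ 1.25905.
Nominal growth factor: 1.27203. Real growth factor = 1.27203 / 1.25905 ≈ 1.01031.
Total real return ≈ 1.0313%.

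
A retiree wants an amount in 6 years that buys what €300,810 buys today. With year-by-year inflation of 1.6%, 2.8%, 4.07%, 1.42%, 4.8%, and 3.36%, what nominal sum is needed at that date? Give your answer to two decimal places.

€359,204.72

Cumulative price-level factor: 1.016 × 1.028 × 1.0407 × 1.0142 × 1.048 × 1.0336 ≈ 1.1941249338.
The nominal amount required is €300,810 scaled up by that factor.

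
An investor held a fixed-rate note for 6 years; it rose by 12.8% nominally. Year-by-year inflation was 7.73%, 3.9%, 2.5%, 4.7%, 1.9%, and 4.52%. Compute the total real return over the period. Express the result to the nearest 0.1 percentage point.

Cumulative inflation factor: 1.0773 × 1.039 × 1.025 × 1.047 × 1.019 × 1.0452 ≈ 1.27937.
Nominal growth factor: 1.12800. Real growth factor = 1.12800 / 1.27937 ≈ 0.88168.
Total real return ≈ -11.8316%.

-11.8%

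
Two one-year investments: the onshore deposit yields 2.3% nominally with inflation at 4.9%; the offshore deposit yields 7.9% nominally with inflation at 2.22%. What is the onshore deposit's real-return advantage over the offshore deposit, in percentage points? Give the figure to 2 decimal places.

-8.04

The onshore deposit real return: 1.023/1.049 − 1 = -2.479%.
The offshore deposit real return: 1.079/1.0222 − 1 = 5.557%.
Difference: -2.479 − 5.557 = -8.036 pp.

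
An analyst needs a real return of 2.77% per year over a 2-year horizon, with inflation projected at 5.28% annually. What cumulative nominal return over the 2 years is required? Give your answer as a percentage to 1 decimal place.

17.1%

Required annual nominal rate: (1+2.77%)(1+5.28%) − 1 = 8.196256%.
Cumulative over 2 years: (1 + 0.08196256)^2 − 1 ≈ 0.17064.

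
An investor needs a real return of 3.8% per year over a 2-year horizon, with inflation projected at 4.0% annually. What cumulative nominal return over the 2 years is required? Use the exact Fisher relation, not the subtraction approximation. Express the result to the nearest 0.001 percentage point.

Required annual nominal rate: (1+3.8%)(1+4.0%) − 1 = 7.952%.
Cumulative over 2 years: (1 + 0.07952)^2 − 1 ≈ 0.16536.

16.536%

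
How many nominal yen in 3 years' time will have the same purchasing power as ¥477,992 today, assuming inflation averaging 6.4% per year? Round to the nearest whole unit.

Cumulative price-level factor: (1+6.4%)^3 = 1.204550144.
The nominal amount required is ¥477,992 scaled up by that factor.

¥575,765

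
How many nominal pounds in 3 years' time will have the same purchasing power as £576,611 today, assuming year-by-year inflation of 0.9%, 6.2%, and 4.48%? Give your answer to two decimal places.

Cumulative price-level factor: 1.009 × 1.062 × 1.0448 = 1.1195637984.
Multiplying £576,611 by the price-level factor gives the future nominal sum.

£645,552.80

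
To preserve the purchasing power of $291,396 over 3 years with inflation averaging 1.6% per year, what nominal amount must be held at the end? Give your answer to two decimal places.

$305,607.99

Cumulative price-level factor: (1+1.6%)^3 = 1.048772096.
Multiplying $291,396 by the price-level factor gives the future nominal sum.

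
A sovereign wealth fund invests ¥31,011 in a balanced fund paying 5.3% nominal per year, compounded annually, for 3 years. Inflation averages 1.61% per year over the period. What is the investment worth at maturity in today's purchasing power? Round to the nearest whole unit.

¥34,514

Nominal value at maturity: ¥31,011 × (1 + 5.3%)^3 ≈ ¥36,208.
Price-level factor over 3 years: (1 + 1.61%)^3 ≈ 1.0490818033.
The maturity value deflated by that factor is the answer in today's purchasing power.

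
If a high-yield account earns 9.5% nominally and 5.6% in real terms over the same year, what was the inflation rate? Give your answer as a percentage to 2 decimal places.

From (1+r_nom) = (1+r_real)(1+π), we get 1+π = (1 + 9.5%)/(1 + 5.6%) = 1.095/1.056 ≈ 1.03693.
So π ≈ 3.6932%.

3.69%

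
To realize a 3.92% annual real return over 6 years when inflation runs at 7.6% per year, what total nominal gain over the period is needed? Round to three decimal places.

95.465%

Required annual nominal rate: (1+3.92%)(1+7.6%) − 1 = 11.81792%.
Cumulative over 6 years: (1 + 0.1181792)^6 − 1 ≈ 0.95465.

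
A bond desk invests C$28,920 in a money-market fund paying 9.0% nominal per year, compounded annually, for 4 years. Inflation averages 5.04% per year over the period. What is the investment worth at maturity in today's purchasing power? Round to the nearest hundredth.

Nominal value at maturity: C$28,920 × (1 + 9.0%)^4 ≈ C$40,822.94.
Price-level factor over 4 years: (1 + 5.04%)^4 ≈ 1.2173595087.
Dividing the nominal maturity value by the price-level factor gives the value in today's money.

C$33,534.01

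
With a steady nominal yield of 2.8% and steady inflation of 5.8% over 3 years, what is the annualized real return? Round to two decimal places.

With constant rates the annual real return is the same each year: (1+2.8%)/(1+5.8%) − 1 = -0.02836.

-2.84%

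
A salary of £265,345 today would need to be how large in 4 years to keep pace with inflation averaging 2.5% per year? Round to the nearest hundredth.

Cumulative price-level factor: (1+2.5%)^4 ≈ 1.1038128906.
The nominal amount required is £265,345 scaled up by that factor.

£292,891.23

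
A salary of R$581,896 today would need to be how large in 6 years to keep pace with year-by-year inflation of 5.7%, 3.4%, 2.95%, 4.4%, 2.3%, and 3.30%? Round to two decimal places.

R$722,343.39

Cumulative price-level factor: 1.057 × 1.034 × 1.0295 × 1.044 × 1.023 × 1.0330 ≈ 1.2413616687.
The nominal amount required is R$581,896 scaled up by that factor.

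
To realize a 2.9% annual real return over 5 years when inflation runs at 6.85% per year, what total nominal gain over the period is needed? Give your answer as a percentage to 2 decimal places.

60.68%

Required annual nominal rate: (1+2.9%)(1+6.85%) − 1 = 9.94865%.
Cumulative over 5 years: (1 + 0.0994865)^5 − 1 ≈ 0.60675.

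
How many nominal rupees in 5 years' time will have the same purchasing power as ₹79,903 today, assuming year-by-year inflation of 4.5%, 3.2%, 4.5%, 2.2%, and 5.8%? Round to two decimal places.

Cumulative price-level factor: 1.045 × 1.032 × 1.045 × 1.022 × 1.058 ≈ 1.2185653975.
Multiplying ₹79,903 by the price-level factor gives the future nominal sum.

₹97,367.03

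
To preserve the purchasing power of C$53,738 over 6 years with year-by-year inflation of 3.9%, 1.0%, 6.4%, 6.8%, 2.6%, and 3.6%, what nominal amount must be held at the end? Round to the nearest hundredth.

Cumulative price-level factor: 1.039 × 1.010 × 1.064 × 1.068 × 1.026 × 1.036 ≈ 1.2675261216.
Multiplying C$53,738 by the price-level factor gives the future nominal sum.

C$68,114.32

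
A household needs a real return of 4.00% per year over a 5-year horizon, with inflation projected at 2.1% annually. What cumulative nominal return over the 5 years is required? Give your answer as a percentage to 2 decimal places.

Required annual nominal rate: (1+4.00%)(1+2.1%) − 1 = 6.184%.
Cumulative over 5 years: (1 + 0.06184)^5 − 1 ≈ 0.34988.

34.99%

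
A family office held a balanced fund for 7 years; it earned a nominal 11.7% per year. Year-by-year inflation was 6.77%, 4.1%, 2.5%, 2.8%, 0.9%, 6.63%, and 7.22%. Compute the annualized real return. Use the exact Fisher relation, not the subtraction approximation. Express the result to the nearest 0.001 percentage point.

7.001%

Cumulative inflation factor: 1.0677 × 1.041 × 1.025 × 1.028 × 1.009 × 1.0663 × 1.0722 ≈ 1.35102.
Nominal growth factor: 2.16956. Real growth factor = 2.16956 / 1.35102 ≈ 1.60586.
Annualized: 1.60586^(1/7) − 1 ≈ 0.07001.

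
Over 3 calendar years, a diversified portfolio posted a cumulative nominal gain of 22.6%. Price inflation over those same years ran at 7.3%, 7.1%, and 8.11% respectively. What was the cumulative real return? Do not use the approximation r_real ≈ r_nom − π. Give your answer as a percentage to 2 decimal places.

Cumulative inflation factor: 1.073 × 1.071 × 1.0811 ≈ 1.24238.
Nominal growth factor: 1.22600. Real growth factor = 1.22600 / 1.24238 ≈ 0.98681.
Total real return ≈ -1.3186%.

-1.32%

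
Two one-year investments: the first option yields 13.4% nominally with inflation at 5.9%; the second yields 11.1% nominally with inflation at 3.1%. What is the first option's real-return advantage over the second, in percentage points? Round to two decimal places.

The first option real return: 1.134/1.059 − 1 = 7.082%.
The second real return: 1.111/1.031 − 1 = 7.759%.
Difference: 7.082 − 7.759 = -0.677 pp.

-0.68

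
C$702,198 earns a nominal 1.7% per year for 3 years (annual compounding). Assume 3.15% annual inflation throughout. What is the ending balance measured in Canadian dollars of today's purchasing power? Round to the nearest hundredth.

C$672,999.51

Nominal value at maturity: C$702,198 × (1 + 1.7%)^3 ≈ C$738,622.35.
Price-level factor over 3 years: (1 + 3.15%)^3 ≈ 1.0975080059.
Dividing the nominal maturity value by the price-level factor gives the value in today's money.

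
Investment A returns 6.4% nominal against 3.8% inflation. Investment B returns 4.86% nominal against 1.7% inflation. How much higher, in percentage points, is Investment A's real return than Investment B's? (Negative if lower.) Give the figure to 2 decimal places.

-0.60

Investment A real return: 1.064/1.038 − 1 = 2.505%.
Investment B real return: 1.0486/1.017 − 1 = 3.107%.
Difference: 2.505 − 3.107 = -0.602 pp.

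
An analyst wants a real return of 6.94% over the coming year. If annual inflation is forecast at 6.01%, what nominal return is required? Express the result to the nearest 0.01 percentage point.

13.37%

By the Fisher equation, 1 + r_nom = (1 + 6.94%)(1 + 6.01%) = 1.0694 × 1.0601 = 1.13367094.
So r_nom = 13.367094%.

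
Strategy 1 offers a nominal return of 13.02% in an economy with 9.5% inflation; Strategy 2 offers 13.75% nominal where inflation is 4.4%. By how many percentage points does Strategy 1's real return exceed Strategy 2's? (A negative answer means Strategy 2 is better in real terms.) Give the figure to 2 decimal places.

-5.74

Strategy 1 real return: 1.1302/1.095 − 1 = 3.215%.
Strategy 2 real return: 1.1375/1.044 − 1 = 8.956%.
Difference: 3.215 − 8.956 = -5.741 pp.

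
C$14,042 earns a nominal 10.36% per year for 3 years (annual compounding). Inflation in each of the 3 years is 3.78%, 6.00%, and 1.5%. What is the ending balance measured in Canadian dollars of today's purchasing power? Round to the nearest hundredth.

C$16,903.57

Nominal value at maturity: C$14,042 × (1 + 10.36%)^3 ≈ C$18,874.00.
Price-level factor over 3 years: 1.0378 × 1.0600 × 1.015 = 1.11656902.
Dividing the nominal maturity value by the price-level factor gives the value in today's money.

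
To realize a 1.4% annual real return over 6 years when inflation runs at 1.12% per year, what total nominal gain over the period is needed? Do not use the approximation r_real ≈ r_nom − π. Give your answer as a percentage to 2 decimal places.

Required annual nominal rate: (1+1.4%)(1+1.12%) − 1 = 2.53568%.
Cumulative over 6 years: (1 + 0.0253568)^6 − 1 ≈ 0.16212.

16.21%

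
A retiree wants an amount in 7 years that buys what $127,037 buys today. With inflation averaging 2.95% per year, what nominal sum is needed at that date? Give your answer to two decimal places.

Cumulative price-level factor: (1+2.95%)^7 ≈ 1.2257007637.
The nominal amount required is $127,037 scaled up by that factor.

$155,709.35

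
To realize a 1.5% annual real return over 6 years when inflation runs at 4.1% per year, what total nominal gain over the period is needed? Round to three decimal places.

39.156%

Required annual nominal rate: (1+1.5%)(1+4.1%) − 1 = 5.6615%.
Cumulative over 6 years: (1 + 0.056615)^6 − 1 ≈ 0.39156.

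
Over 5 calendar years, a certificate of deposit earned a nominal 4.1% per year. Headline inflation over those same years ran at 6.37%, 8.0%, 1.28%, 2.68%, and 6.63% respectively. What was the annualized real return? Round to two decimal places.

-0.82%

Cumulative inflation factor: 1.0637 × 1.080 × 1.0128 × 1.0268 × 1.0663 ≈ 1.27389.
Nominal growth factor: 1.22251. Real growth factor = 1.22251 / 1.27389 ≈ 0.95967.
Annualized: 0.95967^(1/5) − 1 ≈ -0.00820.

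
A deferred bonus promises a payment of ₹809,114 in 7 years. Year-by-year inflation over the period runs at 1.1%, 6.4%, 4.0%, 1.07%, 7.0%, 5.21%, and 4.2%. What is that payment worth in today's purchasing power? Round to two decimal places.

Price-level factor over 7 years: 1.011 × 1.064 × 1.040 × 1.0107 × 1.070 × 1.0521 × 1.042 ≈ 1.3263462254.
Purchasing power today: ₹809,114 divided by that factor.

₹610,032.27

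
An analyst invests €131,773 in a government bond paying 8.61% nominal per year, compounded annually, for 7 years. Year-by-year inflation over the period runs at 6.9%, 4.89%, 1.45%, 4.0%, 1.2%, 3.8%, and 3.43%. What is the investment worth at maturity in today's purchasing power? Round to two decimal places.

€182,765.22

Nominal value at maturity: €131,773 × (1 + 8.61%)^7 ≈ €234,917.37.
Price-level factor over 7 years: 1.069 × 1.0489 × 1.0145 × 1.040 × 1.012 × 1.038 × 1.0343 ≈ 1.2853505034.
Dividing the nominal maturity value by the price-level factor gives the value in today's money.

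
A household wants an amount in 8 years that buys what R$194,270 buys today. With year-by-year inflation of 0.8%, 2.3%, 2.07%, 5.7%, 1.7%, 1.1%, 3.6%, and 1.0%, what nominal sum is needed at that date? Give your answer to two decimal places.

R$232,524.25

Cumulative price-level factor: 1.008 × 1.023 × 1.0207 × 1.057 × 1.017 × 1.011 × 1.036 × 1.010 ≈ 1.1969127840.
The nominal amount required is R$194,270 scaled up by that factor.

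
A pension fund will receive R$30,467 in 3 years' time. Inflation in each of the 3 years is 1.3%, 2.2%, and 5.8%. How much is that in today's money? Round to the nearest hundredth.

Price-level factor over 3 years: 1.013 × 1.022 × 1.058 = 1.095332588.
Purchasing power today: R$30,467 divided by that factor.

R$27,815.30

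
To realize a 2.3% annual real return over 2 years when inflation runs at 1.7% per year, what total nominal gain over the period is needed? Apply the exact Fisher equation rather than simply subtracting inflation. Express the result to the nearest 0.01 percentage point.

Required annual nominal rate: (1+2.3%)(1+1.7%) − 1 = 4.0391%.
Cumulative over 2 years: (1 + 0.040391)^2 − 1 ≈ 0.08241.

8.24%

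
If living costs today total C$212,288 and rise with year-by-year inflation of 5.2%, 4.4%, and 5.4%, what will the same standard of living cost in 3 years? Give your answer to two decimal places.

C$245,743.64

Cumulative price-level factor: 1.052 × 1.044 × 1.054 = 1.157595552.
The nominal amount required is C$212,288 scaled up by that factor.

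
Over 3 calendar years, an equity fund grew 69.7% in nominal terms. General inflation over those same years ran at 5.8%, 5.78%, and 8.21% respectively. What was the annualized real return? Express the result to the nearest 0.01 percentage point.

11.90%

Cumulative inflation factor: 1.058 × 1.0578 × 1.0821 ≈ 1.21103.
Nominal growth factor: 1.69700. Real growth factor = 1.69700 / 1.21103 ≈ 1.40128.
Annualized: 1.40128^(1/3) − 1 ≈ 0.11903.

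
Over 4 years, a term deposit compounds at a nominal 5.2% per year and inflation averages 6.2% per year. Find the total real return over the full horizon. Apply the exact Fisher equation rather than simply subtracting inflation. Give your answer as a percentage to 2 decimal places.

The annual real rate is (1+5.2%)/(1+6.2%) − 1 = -0.9416%.
Compounded over 4 years: (1 + -0.009416)^4 − 1 ≈ -0.03714.

-3.71%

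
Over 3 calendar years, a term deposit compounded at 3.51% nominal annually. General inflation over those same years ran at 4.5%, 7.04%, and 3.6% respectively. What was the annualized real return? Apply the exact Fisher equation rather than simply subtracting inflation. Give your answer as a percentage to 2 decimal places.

-1.45%

Cumulative inflation factor: 1.045 × 1.0704 × 1.036 ≈ 1.15884.
Nominal growth factor: 1.10904. Real growth factor = 1.10904 / 1.15884 ≈ 0.95703.
Annualized: 0.95703^(1/3) − 1 ≈ -0.01453.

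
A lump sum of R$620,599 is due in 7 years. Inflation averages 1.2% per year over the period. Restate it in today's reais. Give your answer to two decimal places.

Price-level factor over 7 years: (1 + 1.2%)^7 ≈ 1.0870852110.
Purchasing power today: R$620,599 divided by that factor.

R$570,883.49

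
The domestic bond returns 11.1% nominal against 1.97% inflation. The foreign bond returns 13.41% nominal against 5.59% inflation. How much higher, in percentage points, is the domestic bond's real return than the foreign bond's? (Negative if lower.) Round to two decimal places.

1.55

The domestic bond real return: 1.111/1.0197 − 1 = 8.954%.
The foreign bond real return: 1.1341/1.0559 − 1 = 7.406%.
Difference: 8.954 − 7.406 = 1.548 pp.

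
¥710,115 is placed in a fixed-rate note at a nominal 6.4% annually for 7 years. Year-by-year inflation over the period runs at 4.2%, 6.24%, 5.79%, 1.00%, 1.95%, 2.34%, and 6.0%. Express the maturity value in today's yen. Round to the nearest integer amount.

¥838,030

Nominal value at maturity: ¥710,115 × (1 + 6.4%)^7 ≈ ¥1,096,276.
Price-level factor over 7 years: 1.042 × 1.0624 × 1.0579 × 1.0100 × 1.0195 × 1.0234 × 1.060 ≈ 1.3081582363.
The maturity value deflated by that factor is the answer in today's purchasing power.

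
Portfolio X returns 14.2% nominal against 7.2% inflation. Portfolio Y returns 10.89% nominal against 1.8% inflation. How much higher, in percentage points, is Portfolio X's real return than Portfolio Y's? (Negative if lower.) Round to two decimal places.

Portfolio X real return: 1.142/1.072 − 1 = 6.530%.
Portfolio Y real return: 1.1089/1.018 − 1 = 8.929%.
Difference: 6.530 − 8.929 = -2.399 pp.

-2.40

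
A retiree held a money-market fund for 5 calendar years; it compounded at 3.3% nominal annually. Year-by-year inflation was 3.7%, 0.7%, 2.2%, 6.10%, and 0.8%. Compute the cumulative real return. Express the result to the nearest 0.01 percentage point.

Cumulative inflation factor: 1.037 × 1.007 × 1.022 × 1.0610 × 1.008 ≈ 1.14139.
Nominal growth factor: 1.17626. Real growth factor = 1.17626 / 1.14139 ≈ 1.03054.
Total real return ≈ 3.0544%.

3.05%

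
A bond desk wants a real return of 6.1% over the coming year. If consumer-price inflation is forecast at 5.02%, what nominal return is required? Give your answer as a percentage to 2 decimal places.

By the Fisher equation, 1 + r_nom = (1 + 6.1%)(1 + 5.02%) = 1.061 × 1.0502 = 1.1142622.
So r_nom = 11.42622%.

11.43%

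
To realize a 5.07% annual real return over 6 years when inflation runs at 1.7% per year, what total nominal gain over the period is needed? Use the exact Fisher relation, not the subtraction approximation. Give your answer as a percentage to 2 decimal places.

Required annual nominal rate: (1+5.07%)(1+1.7%) − 1 = 6.85619%.
Cumulative over 6 years: (1 + 0.0685619)^6 − 1 ≈ 0.48867.

48.87%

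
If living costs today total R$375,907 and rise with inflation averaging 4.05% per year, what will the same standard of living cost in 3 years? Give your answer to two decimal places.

Cumulative price-level factor: (1+4.05%)^3 ≈ 1.1264871801.
Multiplying R$375,907 by the price-level factor gives the future nominal sum.

R$423,454.42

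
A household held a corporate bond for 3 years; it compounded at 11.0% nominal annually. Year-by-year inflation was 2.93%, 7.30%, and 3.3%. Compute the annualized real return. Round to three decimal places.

Cumulative inflation factor: 1.0293 × 1.0730 × 1.033 ≈ 1.14089.
Nominal growth factor: 1.36763. Real growth factor = 1.36763 / 1.14089 ≈ 1.19875.
Annualized: 1.19875^(1/3) − 1 ≈ 0.06229.

6.229%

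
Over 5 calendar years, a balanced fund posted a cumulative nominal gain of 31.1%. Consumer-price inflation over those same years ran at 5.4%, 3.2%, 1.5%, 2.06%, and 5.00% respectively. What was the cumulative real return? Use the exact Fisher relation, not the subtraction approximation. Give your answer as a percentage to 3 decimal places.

10.808%

Cumulative inflation factor: 1.054 × 1.032 × 1.015 × 1.0206 × 1.0500 ≈ 1.18313.
Nominal growth factor: 1.31100. Real growth factor = 1.31100 / 1.18313 ≈ 1.10808.
Total real return ≈ 10.8081%.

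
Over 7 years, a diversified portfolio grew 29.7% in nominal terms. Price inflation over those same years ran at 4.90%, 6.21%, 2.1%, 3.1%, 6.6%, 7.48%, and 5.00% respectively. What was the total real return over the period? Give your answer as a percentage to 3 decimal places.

Cumulative inflation factor: 1.0490 × 1.0621 × 1.021 × 1.031 × 1.066 × 1.0748 × 1.0500 ≈ 1.41091.
Nominal growth factor: 1.29700. Real growth factor = 1.29700 / 1.41091 ≈ 0.91926.
Total real return ≈ -8.0735%.

-8.074%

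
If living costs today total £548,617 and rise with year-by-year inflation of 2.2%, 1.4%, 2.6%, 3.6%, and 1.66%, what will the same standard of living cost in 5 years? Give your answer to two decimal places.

£614,349.25

Cumulative price-level factor: 1.022 × 1.014 × 1.026 × 1.036 × 1.0166 ≈ 1.1198144630.
The nominal amount required is £548,617 scaled up by that factor.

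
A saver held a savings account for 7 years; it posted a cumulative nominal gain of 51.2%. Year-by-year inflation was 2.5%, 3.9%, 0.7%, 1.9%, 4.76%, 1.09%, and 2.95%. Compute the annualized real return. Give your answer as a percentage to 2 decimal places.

Cumulative inflation factor: 1.025 × 1.039 × 1.007 × 1.019 × 1.0476 × 1.0109 × 1.0295 ≈ 1.19144.
Nominal growth factor: 1.51200. Real growth factor = 1.51200 / 1.19144 ≈ 1.26905.
Annualized: 1.26905^(1/7) − 1 ≈ 0.03462.

3.46%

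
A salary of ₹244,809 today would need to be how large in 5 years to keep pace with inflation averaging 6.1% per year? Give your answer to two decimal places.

₹329,157.91

Cumulative price-level factor: (1+6.1%)^5 ≈ 1.3445498838.
Multiplying ₹244,809 by the price-level factor gives the future nominal sum.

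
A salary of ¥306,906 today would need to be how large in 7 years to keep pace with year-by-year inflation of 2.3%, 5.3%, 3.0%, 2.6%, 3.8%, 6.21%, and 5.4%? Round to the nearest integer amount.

¥405,973

Cumulative price-level factor: 1.023 × 1.053 × 1.030 × 1.026 × 1.038 × 1.0621 × 1.054 ≈ 1.3227932302.
The nominal amount required is ¥306,906 scaled up by that factor.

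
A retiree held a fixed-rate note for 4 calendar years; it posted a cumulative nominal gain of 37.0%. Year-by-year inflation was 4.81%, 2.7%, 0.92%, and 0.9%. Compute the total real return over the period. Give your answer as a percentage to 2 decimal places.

24.99%

Cumulative inflation factor: 1.0481 × 1.027 × 1.0092 × 1.009 ≈ 1.09608.
Nominal growth factor: 1.37000. Real growth factor = 1.37000 / 1.09608 ≈ 1.24991.
Total real return ≈ 24.9911%.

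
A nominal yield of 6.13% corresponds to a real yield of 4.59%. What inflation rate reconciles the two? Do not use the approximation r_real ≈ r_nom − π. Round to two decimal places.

1.47%

From (1+r_nom) = (1+r_real)(1+π), we get 1+π = (1 + 6.13%)/(1 + 4.59%) = 1.0613/1.0459 ≈ 1.01472.
So π ≈ 1.4724%.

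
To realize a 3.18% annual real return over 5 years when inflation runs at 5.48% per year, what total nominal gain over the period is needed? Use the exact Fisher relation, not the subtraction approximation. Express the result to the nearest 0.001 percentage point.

Required annual nominal rate: (1+3.18%)(1+5.48%) − 1 = 8.834264%.
Cumulative over 5 years: (1 + 0.08834264)^5 − 1 ≈ 0.52696.

52.696%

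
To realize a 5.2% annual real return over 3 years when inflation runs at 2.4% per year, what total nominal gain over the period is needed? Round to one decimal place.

Required annual nominal rate: (1+5.2%)(1+2.4%) − 1 = 7.7248%.
Cumulative over 3 years: (1 + 0.077248)^3 − 1 ≈ 0.25011.

25.0%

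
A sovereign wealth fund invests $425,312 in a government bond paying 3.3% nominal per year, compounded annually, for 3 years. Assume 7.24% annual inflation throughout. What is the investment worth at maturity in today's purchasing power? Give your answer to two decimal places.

$380,135.29

Nominal value at maturity: $425,312 × (1 + 3.3%)^3 ≈ $468,822.67.
Price-level factor over 3 years: (1 + 7.24%)^3 ≈ 1.2333047834.
Dividing the nominal maturity value by the price-level factor gives the value in today's money.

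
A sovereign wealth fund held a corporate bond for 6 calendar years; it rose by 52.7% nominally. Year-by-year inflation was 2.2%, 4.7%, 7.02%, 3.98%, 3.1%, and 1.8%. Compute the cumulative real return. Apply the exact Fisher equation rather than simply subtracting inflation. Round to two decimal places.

22.19%

Cumulative inflation factor: 1.022 × 1.047 × 1.0702 × 1.0398 × 1.031 × 1.018 ≈ 1.24974.
Nominal growth factor: 1.52700. Real growth factor = 1.52700 / 1.24974 ≈ 1.22186.
Total real return ≈ 22.1857%.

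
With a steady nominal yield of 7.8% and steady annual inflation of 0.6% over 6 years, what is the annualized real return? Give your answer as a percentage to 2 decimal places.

With constant rates the annual real return is the same each year: (1+7.8%)/(1+0.6%) − 1 = 0.07157.

7.16%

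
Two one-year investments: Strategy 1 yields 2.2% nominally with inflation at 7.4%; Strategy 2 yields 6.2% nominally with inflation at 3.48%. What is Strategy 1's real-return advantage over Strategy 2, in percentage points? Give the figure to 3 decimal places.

-7.470

Strategy 1 real return: 1.022/1.074 − 1 = -4.8417%.
Strategy 2 real return: 1.062/1.0348 − 1 = 2.6285%.
Difference: -4.8417 − 2.6285 = -7.4702 pp.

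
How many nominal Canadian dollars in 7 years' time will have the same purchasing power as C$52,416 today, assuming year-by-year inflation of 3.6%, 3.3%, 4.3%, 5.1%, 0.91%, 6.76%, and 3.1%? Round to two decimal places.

Cumulative price-level factor: 1.036 × 1.033 × 1.043 × 1.051 × 1.0091 × 1.0676 × 1.031 ≈ 1.3030123679.
Multiplying C$52,416 by the price-level factor gives the future nominal sum.

C$68,298.70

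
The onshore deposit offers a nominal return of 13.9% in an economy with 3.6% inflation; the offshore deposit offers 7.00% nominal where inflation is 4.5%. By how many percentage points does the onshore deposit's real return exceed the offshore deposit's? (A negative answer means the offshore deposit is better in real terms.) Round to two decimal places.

7.55

The onshore deposit real return: 1.139/1.036 − 1 = 9.942%.
The offshore deposit real return: 1.0700/1.045 − 1 = 2.392%.
Difference: 9.942 − 2.392 = 7.550 pp.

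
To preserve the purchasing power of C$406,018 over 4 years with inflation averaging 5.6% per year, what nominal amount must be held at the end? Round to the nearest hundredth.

C$504,894.87

Cumulative price-level factor: (1+5.6%)^4 ≈ 1.2435282985.
Multiplying C$406,018 by the price-level factor gives the future nominal sum.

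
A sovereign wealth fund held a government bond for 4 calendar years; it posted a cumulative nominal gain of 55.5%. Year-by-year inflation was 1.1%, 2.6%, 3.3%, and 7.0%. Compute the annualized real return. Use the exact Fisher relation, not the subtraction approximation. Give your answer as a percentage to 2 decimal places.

7.92%

Cumulative inflation factor: 1.011 × 1.026 × 1.033 × 1.070 ≈ 1.14652.
Nominal growth factor: 1.55500. Real growth factor = 1.55500 / 1.14652 ≈ 1.35628.
Annualized: 1.35628^(1/4) − 1 ≈ 0.07916.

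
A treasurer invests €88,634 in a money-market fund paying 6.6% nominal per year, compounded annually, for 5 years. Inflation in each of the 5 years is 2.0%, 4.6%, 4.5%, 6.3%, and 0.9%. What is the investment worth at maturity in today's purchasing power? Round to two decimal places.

€102,026.69

Nominal value at maturity: €88,634 × (1 + 6.6%)^5 ≈ €122,007.46.
Price-level factor over 5 years: 1.020 × 1.046 × 1.045 × 1.063 × 1.009 ≈ 1.1958386269.
The maturity value deflated by that factor is the answer in today's purchasing power.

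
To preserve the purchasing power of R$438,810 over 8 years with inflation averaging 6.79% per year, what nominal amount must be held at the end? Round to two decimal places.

Cumulative price-level factor: (1+6.79%)^8 ≈ 1.6913936356.
Multiplying R$438,810 by the price-level factor gives the future nominal sum.

R$742,200.44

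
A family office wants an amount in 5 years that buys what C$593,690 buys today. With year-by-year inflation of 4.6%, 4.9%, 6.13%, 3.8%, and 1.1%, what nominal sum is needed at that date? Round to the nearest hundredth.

Cumulative price-level factor: 1.046 × 1.049 × 1.0613 × 1.038 × 1.011 ≈ 1.2220637056.
The nominal amount required is C$593,690 scaled up by that factor.

C$725,527.00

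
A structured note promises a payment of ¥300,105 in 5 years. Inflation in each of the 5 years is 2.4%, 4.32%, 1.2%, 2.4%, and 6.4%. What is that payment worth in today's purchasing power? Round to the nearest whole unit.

Price-level factor over 5 years: 1.024 × 1.0432 × 1.012 × 1.024 × 1.064 ≈ 1.1778490395.
Purchasing power today: ¥300,105 divided by that factor.

¥254,791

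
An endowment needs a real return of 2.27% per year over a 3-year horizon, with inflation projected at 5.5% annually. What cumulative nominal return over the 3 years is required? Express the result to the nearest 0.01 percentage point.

25.60%

Required annual nominal rate: (1+2.27%)(1+5.5%) − 1 = 7.89485%.
Cumulative over 3 years: (1 + 0.0789485)^3 − 1 ≈ 0.25604.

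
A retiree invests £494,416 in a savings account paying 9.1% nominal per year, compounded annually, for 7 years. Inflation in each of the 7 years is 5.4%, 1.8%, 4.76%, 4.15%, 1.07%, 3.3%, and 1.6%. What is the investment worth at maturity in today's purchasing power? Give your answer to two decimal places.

Nominal value at maturity: £494,416 × (1 + 9.1%)^7 ≈ £909,632.09.
Price-level factor over 7 years: 1.054 × 1.018 × 1.0476 × 1.0415 × 1.0107 × 1.033 × 1.016 ≈ 1.2418222819.
Dividing the nominal maturity value by the price-level factor gives the value in today's money.

£732,497.80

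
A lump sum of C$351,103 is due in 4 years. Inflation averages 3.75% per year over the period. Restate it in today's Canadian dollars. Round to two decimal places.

C$303,027.55

Price-level factor over 4 years: (1 + 3.75%)^4 ≈ 1.1586504150.
Purchasing power today: C$351,103 divided by that factor.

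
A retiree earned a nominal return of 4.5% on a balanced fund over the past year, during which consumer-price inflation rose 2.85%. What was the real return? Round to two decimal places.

Real return via the Fisher equation: (1 + 4.5%)/(1 + 2.85%) − 1 = 1.045/1.0285 − 1 ≈ 0.01604.

1.60%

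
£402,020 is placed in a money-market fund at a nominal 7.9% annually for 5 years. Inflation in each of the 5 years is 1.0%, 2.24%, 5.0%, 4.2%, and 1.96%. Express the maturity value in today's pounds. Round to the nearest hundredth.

£510,417.81

Nominal value at maturity: £402,020 × (1 + 7.9%)^5 ≈ £587,969.61.
Price-level factor over 5 years: 1.010 × 1.0224 × 1.050 × 1.042 × 1.0196 ≈ 1.1519378792.
Dividing the nominal maturity value by the price-level factor gives the value in today's money.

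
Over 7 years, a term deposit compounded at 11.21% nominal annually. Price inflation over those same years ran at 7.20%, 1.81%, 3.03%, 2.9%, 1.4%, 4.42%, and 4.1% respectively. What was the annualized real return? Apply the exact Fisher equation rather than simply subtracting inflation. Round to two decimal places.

Cumulative inflation factor: 1.0720 × 1.0181 × 1.0303 × 1.029 × 1.014 × 1.0442 × 1.041 ≈ 1.27537.
Nominal growth factor: 2.10381. Real growth factor = 2.10381 / 1.27537 ≈ 1.64957.
Annualized: 1.64957^(1/7) − 1 ≈ 0.07412.

7.41%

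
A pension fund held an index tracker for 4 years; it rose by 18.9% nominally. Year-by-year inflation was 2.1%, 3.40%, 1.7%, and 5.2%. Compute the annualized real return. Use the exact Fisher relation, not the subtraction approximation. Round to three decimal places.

Cumulative inflation factor: 1.021 × 1.0340 × 1.017 × 1.052 ≈ 1.12949.
Nominal growth factor: 1.18900. Real growth factor = 1.18900 / 1.12949 ≈ 1.05269.
Annualized: 1.05269^(1/4) − 1 ≈ 0.01292.

1.292%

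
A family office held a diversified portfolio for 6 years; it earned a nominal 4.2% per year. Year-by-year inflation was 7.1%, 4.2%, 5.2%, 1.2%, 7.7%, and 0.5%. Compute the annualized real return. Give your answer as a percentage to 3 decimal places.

Cumulative inflation factor: 1.071 × 1.042 × 1.052 × 1.012 × 1.077 × 1.005 ≈ 1.28598.
Nominal growth factor: 1.27999. Real growth factor = 1.27999 / 1.28598 ≈ 0.99534.
Annualized: 0.99534^(1/6) − 1 ≈ -0.00078.

-0.078%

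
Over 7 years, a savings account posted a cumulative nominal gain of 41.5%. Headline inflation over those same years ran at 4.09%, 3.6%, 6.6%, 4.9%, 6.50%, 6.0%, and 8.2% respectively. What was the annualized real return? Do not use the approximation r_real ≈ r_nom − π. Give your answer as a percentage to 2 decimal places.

-0.57%

Cumulative inflation factor: 1.0409 × 1.036 × 1.066 × 1.049 × 1.0650 × 1.060 × 1.082 ≈ 1.47294.
Nominal growth factor: 1.41500. Real growth factor = 1.41500 / 1.47294 ≈ 0.96067.
Annualized: 0.96067^(1/7) − 1 ≈ -0.00572.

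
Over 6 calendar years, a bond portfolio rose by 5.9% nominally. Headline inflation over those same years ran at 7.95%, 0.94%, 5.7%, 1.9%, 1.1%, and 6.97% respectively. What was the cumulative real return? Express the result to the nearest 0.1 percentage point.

Cumulative inflation factor: 1.0795 × 1.0094 × 1.057 × 1.019 × 1.011 × 1.0697 ≈ 1.26925.
Nominal growth factor: 1.05900. Real growth factor = 1.05900 / 1.26925 ≈ 0.83435.
Total real return ≈ -16.5651%.

-16.6%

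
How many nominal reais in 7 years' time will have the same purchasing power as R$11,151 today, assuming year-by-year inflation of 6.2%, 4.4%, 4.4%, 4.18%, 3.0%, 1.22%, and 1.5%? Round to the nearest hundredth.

Cumulative price-level factor: 1.062 × 1.044 × 1.044 × 1.0418 × 1.030 × 1.0122 × 1.015 ≈ 1.2760845986.
Multiplying R$11,151 by the price-level factor gives the future nominal sum.

R$14,229.62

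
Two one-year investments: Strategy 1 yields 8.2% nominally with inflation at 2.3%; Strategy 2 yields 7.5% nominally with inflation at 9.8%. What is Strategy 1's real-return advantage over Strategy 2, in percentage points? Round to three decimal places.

Strategy 1 real return: 1.082/1.023 − 1 = 5.7674%.
Strategy 2 real return: 1.075/1.098 − 1 = -2.0947%.
Difference: 5.7674 − (-2.0947) = 7.8621 pp.

7.862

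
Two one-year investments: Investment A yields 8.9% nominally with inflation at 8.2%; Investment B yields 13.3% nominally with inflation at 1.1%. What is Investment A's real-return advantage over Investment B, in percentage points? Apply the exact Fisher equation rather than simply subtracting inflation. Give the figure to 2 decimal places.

-11.42

Investment A real return: 1.089/1.082 − 1 = 0.647%.
Investment B real return: 1.133/1.011 − 1 = 12.067%.
Difference: 0.647 − 12.067 = -11.420 pp.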